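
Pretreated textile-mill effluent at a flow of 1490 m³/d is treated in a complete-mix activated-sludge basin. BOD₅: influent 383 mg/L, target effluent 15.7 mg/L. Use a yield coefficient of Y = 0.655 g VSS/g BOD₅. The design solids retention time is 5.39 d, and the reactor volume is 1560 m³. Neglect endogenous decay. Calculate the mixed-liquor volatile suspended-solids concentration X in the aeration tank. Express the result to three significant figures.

X ≈ 1240 mg/L

From V·X = Y·Q·(S₀ − S)·θ_c (decay neglected): X = 0.655 × 1490 × (383 − 15.7) × 5.39 / 1560 = 1239 mg/L.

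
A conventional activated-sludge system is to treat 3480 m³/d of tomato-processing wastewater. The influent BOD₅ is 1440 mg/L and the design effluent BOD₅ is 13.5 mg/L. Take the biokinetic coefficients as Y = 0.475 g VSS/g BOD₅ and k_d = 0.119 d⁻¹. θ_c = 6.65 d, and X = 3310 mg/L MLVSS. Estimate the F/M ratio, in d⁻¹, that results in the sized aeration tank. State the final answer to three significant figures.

Steady-state biomass mass balance: V·X·(1 + k_d·θ_c) = Y·Q·(S₀ − S)·θ_c, so V = 0.475 × 3480 × (1440 − 13.5) × 6.65 / [3310 × (1 + 0.119 × 6.65)] = 1.57×10^7 / 5929 = 2645 m³.
Food-to-microorganism ratio F/M = Q S₀ / (V X) = 3480 × 1440 / (2645 × 3310) = 0.5725 d⁻¹.

F/M ≈ 0.572 d⁻¹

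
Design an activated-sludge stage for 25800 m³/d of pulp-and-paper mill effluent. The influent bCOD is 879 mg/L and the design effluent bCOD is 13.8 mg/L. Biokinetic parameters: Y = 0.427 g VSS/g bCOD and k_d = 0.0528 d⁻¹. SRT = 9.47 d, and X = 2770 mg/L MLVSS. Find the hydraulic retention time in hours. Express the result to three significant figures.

Steady-state biomass mass balance: V·X·(1 + k_d·θ_c) = Y·Q·(S₀ − S)·θ_c, so V = 0.427 × 25800 × (879 − 13.8) × 9.47 / [2770 × (1 + 0.0528 × 9.47)] = 9.03×10^7 / 4155 = 21724 m³.
Hydraulic retention time τ = V/Q = 21724 / 25800 = 0.8420 d = 20.21 h.

τ ≈ 20.2 h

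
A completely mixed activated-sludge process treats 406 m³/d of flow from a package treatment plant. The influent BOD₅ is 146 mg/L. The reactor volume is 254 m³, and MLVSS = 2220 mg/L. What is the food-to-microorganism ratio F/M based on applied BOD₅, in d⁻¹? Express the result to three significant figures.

F/M ≈ 0.105 d⁻¹

Food-to-microorganism ratio F/M = Q S₀ / (V X) = 406 × 146 / (254.0 × 2220) = 0.1051 d⁻¹.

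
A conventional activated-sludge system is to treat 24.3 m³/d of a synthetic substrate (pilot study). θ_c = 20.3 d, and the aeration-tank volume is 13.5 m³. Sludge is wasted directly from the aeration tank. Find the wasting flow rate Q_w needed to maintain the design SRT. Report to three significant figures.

For wasting at MLVSS concentration, Q_w = V/θ_c = 13.50/20.3 = 0.6650 m³/d.

Q_w ≈ 0.665 m³/d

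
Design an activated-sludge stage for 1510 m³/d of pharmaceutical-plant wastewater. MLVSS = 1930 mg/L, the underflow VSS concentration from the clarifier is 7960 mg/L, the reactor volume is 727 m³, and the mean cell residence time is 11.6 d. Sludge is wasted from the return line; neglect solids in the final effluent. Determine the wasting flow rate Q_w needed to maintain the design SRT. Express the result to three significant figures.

Q_w ≈ 15.2 m³/d

θ_c = V·X/(Q_w·X_r) when wasting from the recycle, so Q_w = V·X/(θ_c·X_r) = 727.0 × 1930 / (11.6 × 7960) = 15.20 m³/d.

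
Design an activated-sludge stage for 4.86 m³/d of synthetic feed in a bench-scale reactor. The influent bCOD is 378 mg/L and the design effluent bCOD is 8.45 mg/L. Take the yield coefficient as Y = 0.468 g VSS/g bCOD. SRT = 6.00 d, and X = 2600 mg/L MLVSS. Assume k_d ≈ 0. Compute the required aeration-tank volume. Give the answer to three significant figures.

V·X = Y·Q·ΔS·θ_c gives V = 0.468 × 4.86 × (378 − 8.45) × 6.00 / 2600 = 1.940 m³.

V ≈ 1.94 m³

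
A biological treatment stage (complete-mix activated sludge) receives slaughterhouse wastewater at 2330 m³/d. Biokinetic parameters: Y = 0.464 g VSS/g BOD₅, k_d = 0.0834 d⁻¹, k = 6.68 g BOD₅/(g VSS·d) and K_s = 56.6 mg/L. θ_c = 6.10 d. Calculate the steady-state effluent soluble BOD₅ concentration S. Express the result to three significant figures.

For a completely mixed reactor with recycle the Lawrence–McCarty relation gives S = K_s·(1 + k_d·θ_c) / [θ_c·(Y·k − k_d) − 1] = 56.6 × (1 + 0.0834 × 6.10) / [6.10 × (0.464 × 6.68 − 0.0834) − 1] = 85.39 / 17.40 = 4.908 mg/L.

S ≈ 4.91 mg/L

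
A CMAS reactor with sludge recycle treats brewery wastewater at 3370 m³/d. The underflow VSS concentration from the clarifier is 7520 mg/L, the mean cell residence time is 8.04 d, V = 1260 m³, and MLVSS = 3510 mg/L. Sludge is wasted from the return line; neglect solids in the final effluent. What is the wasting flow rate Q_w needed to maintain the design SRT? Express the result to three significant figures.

Wasting from the return line (neglecting effluent solids): Q_w = V·X / (θ_c·X_r) = 1260 × 3510 / (8.04 × 7520) = 73.15 m³/d.

Q_w ≈ 73.1 m³/d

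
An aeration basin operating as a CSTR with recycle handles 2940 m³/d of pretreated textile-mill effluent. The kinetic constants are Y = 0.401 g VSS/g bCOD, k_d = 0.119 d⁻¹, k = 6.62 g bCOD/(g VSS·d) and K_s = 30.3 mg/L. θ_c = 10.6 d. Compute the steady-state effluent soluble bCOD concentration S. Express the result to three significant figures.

For a completely mixed reactor with recycle the Lawrence–McCarty relation gives S = K_s·(1 + k_d·θ_c) / [θ_c·(Y·k − k_d) − 1] = 30.3 × (1 + 0.119 × 10.6) / [10.6 × (0.401 × 6.62 − 0.119) − 1] = 68.52 / 25.88 = 2.648 mg/L.

S ≈ 2.65 mg/L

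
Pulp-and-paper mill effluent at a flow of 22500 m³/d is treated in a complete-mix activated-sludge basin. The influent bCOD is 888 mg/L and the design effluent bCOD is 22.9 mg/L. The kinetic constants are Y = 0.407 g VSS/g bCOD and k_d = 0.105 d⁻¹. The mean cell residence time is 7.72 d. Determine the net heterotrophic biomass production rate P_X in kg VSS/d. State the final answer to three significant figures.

The observed yield is Y_obs = Y/(1 + k_d·θ_c) = 0.407 / (1 + 0.105 × 7.72) = 0.407 / 1.811 = 0.2248 g VSS per g bCOD removed.
Q·(S₀ − S) = 22500 × (888 − 22.9) × 10⁻³ = 19465 kg/d removed.
Biomass produced: P_X = Y_obs·Q·ΔS = 0.2248 × 19465 ≈ 4375 kg VSS/d.

P_X ≈ 4380 kg VSS/d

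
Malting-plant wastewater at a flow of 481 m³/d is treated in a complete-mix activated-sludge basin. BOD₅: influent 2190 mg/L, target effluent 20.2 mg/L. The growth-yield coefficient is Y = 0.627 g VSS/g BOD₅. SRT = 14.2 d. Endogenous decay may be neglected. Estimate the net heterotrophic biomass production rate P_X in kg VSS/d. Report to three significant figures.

P_X ≈ 654 kg VSS/d

With endogenous decay neglected, the observed yield equals the true yield: Y_obs = Y = 0.627 g VSS/g BOD₅.
Substrate removed = Q·(S₀ − S) = 481 m³/d × (2190 − 20.2) g/m³ = 1.04×10^6 g/d = 1044 kg/d.
Biomass produced: P_X = Y_obs·Q·ΔS = 0.6270 × 1044 ≈ 654.4 kg VSS/d.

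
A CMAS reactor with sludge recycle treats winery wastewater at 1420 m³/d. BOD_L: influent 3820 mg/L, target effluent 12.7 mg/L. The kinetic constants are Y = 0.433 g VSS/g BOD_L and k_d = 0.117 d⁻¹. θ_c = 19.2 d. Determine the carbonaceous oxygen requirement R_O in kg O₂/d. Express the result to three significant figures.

R_O ≈ 4380 kg O₂/d

Correct the yield for decay: Y_obs = Y/(1 + k_d θ_c) = 0.433 / (1 + 0.117 × 19.2) = 0.433 / 3.246 = 0.1334.
Substrate removed = Q·(S₀ − S) = 1420 m³/d × (3820 − 12.7) g/m³ = 5.41×10^6 g/d = 5406 kg/d.
Net sludge production P_X = 0.1334 × 5406 = 721.1 kg VSS/d.
R_O = Q·ΔS − 1.42 P_X = 5406 − 1024 = 4382 kg O₂/d.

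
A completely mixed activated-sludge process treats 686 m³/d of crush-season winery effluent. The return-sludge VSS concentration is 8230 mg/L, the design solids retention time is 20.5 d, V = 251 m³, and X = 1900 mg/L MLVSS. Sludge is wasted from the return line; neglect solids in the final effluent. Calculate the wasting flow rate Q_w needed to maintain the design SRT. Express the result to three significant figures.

Q_w = (V·X)/(θ_c X_r) = 251.0 × 1900 / (20.5 × 8230) = 2.827 m³/d.

Q_w ≈ 2.83 m³/d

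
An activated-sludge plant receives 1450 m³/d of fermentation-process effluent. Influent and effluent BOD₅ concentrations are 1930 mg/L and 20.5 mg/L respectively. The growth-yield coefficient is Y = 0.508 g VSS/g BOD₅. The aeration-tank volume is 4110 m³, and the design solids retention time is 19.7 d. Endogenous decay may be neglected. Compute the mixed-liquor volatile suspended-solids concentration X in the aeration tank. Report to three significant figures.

X ≈ 6740 mg/L

X = Y·Q·ΔS·θ_c / V = 0.508 × 1450 × (1930 − 20.5) × 19.7 / 4110 = 6742 mg/L.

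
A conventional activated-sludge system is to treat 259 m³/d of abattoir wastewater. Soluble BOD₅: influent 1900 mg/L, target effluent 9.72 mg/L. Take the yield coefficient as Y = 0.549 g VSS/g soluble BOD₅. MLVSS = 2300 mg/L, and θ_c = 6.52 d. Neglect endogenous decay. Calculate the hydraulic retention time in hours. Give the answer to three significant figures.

With k_d = 0 the design equation reduces to V = Y Q (S₀−S) θ_c / X = 0.549 × 259 × (1900 − 9.72) × 6.52 / 2300 = 761.9 m³.
Hydraulic retention time τ = V/Q = 761.9 / 259 = 2.942 d = 70.60 h.

τ ≈ 70.6 h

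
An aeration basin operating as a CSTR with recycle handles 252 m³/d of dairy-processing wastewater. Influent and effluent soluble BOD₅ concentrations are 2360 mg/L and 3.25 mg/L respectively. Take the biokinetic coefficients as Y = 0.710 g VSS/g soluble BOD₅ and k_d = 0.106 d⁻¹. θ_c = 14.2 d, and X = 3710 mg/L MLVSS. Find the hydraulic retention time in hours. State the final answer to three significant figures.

Rearranging the biomass balance for a CMAS with decay, V = Y·Q·ΔS·θ_c / [X·(1+k_d θ_c)] = 0.710 × 252 × (2360 − 3.25) × 14.2 / [3710 × (1 + 0.106 × 14.2)] = 5.99×10^6 / 9294 = 644.2 m³.
τ = V/Q = 644.2/252 = 2.556 d, or 61.36 h.

τ ≈ 61.4 h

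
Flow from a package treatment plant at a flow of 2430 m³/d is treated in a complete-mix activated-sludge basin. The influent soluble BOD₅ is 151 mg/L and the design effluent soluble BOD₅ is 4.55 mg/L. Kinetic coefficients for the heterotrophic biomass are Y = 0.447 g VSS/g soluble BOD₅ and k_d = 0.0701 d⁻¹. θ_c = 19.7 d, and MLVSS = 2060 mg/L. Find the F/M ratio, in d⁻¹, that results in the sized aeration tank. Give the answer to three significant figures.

Steady-state biomass mass balance: V·X·(1 + k_d·θ_c) = Y·Q·(S₀ − S)·θ_c, so V = 0.447 × 2430 × (151 − 4.55) × 19.7 / [2060 × (1 + 0.0701 × 19.7)] = 3.13×10^6 / 4905 = 638.9 m³.
Food-to-microorganism ratio F/M = Q S₀ / (V X) = 2430 × 151 / (638.9 × 2060) = 0.2788 d⁻¹.

F/M ≈ 0.279 d⁻¹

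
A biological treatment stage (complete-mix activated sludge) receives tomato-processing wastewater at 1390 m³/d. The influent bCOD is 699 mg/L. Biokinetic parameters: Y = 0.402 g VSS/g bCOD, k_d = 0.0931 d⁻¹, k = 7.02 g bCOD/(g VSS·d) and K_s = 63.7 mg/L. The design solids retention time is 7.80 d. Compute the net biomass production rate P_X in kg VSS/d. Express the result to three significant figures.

P_X ≈ 225 kg VSS/d

Effluent substrate depends only on kinetics and SRT: S = K_s(1 + k_d θ_c) / [θ_c(Yk − k_d) − 1] = 63.7 × (1 + 0.0931 × 7.80) / [7.80 × (0.402 × 7.02 − 0.0931) − 1] = 110.0 / 20.29 = 5.420 mg/L.
Y_obs = Y / (1 + k_d θ_c) = 0.402 / (1 + 0.0931 × 7.80) = 0.402 / 1.726 = 0.2329.
Q·(S₀ − S) = 1390 × (699 − 5.42) × 10⁻³ = 964.1 kg/d removed.
Net biomass production P_X = Y_obs × Q·(S₀ − S) = 0.2329 × 964.1 = 224.5 kg VSS/d.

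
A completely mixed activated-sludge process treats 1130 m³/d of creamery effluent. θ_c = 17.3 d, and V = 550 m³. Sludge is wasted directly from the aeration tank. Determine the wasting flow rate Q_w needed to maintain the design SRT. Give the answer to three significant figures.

Wasting from the aeration tank: Q_w = V / θ_c = 550.0 / 17.3 = 31.79 m³/d.

Q_w ≈ 31.8 m³/d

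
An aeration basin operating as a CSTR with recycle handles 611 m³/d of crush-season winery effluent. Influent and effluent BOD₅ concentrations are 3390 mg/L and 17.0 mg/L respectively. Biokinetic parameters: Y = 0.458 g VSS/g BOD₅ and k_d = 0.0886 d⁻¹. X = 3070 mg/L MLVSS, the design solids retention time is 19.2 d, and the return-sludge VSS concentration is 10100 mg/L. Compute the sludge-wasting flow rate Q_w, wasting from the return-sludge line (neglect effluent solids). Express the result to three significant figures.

From the SRT design equation V = Y Q (S₀−S) θ_c / [X (1 + k_d θ_c)] = 0.458 × 611 × (3390 − 17.0) × 19.2 / [3070 × (1 + 0.0886 × 19.2)] = 1.81×10^7 / 8292 = 2185 m³.
Wasting from the return line (neglecting effluent solids): Q_w = V·X / (θ_c·X_r) = 2185 × 3070 / (19.2 × 10100) = 34.60 m³/d.

Q_w ≈ 34.6 m³/d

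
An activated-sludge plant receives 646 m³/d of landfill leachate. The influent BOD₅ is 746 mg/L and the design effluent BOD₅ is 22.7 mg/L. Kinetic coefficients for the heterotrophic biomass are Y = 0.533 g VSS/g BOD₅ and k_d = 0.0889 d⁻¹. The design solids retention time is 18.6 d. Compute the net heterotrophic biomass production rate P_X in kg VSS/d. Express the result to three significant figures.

P_X ≈ 93.9 kg VSS/d

Correct the yield for decay: Y_obs = Y/(1 + k_d θ_c) = 0.533 / (1 + 0.0889 × 18.6) = 0.533 / 2.654 = 0.2009.
Q·(S₀ − S) = 646 × (746 − 22.7) × 10⁻³ = 467.3 kg/d removed.
Net biomass production P_X = Y_obs × Q·(S₀ − S) = 0.2009 × 467.3 = 93.85 kg VSS/d.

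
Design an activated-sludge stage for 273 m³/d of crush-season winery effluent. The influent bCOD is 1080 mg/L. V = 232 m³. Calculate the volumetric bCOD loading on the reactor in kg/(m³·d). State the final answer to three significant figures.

L_v ≈ 1.27 kg bCOD/(m³·d)

L_v = Q S₀ / V = 273 × 1080 × 10⁻³ / 232.0 = 1.271 kg/(m³·d).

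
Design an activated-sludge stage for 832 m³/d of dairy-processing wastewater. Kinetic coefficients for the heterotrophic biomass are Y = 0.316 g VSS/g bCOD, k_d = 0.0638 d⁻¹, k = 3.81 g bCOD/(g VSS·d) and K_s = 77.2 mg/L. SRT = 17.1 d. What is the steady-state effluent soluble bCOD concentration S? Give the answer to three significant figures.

S ≈ 8.73 mg/L

For a completely mixed reactor with recycle the Lawrence–McCarty relation gives S = K_s·(1 + k_d·θ_c) / [θ_c·(Y·k − k_d) − 1] = 77.2 × (1 + 0.0638 × 17.1) / [17.1 × (0.316 × 3.81 − 0.0638) − 1] = 161.4 / 18.50 = 8.727 mg/L.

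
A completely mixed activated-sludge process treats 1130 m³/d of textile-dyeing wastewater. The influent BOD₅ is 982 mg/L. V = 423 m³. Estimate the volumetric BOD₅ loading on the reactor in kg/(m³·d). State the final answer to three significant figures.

Applied BOD₅ load per unit volume = Q·S₀/V = (1130 × 982/1000)/423.0 = 2.623 kg BOD₅·m⁻³·d⁻¹.

L_v ≈ 2.62 kg BOD₅/(m³·d)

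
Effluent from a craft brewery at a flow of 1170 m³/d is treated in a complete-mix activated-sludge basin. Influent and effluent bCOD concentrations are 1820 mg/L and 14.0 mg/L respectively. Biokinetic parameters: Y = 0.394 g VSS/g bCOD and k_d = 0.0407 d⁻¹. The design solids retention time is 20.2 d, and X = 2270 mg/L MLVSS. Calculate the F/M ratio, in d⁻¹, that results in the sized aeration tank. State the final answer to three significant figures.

Rearranging the biomass balance for a CMAS with decay, V = Y·Q·ΔS·θ_c / [X·(1+k_d θ_c)] = 0.394 × 1170 × (1820 − 14.0) × 20.2 / [2270 × (1 + 0.0407 × 20.2)] = 1.68×10^7 / 4136 = 4066 m³.
F/M = applied load / biomass = Q·S₀/(V·X) = 1170 × 1820 / (4066 × 2270) = 0.2307 d⁻¹.

F/M ≈ 0.231 d⁻¹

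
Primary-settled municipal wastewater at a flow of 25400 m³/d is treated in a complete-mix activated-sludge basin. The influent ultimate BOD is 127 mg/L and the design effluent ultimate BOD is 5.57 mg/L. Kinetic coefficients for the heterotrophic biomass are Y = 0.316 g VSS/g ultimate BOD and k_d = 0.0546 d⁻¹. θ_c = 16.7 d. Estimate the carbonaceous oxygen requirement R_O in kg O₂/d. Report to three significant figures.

Correct the yield for decay: Y_obs = Y/(1 + k_d θ_c) = 0.316 / (1 + 0.0546 × 16.7) = 0.316 / 1.912 = 0.1653.
Mass of ultimate BOD removed per day: Q(S₀ − S) = 25400 × 121.4 g/m³ = 3084 kg/d.
P_X = Y_obs·Q·(S₀ − S) = 0.1653 × 3084 = 509.8 kg VSS/d.
Carbonaceous O₂ demand = substrate oxidised − cell-mass equivalent = 3084 − 1.42 × 509.8 = 2360 kg O₂/d.

R_O ≈ 2360 kg O₂/d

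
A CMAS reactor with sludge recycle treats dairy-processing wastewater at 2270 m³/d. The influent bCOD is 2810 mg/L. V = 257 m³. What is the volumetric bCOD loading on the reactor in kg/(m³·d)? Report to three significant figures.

Volumetric loading L_v = Q·S₀ / V = 2270 × 2810 g/m³ / 257.0 m³ = 24820 g/(m³·d) = 24.82 kg bCOD/(m³·d).

L_v ≈ 24.8 kg bCOD/(m³·d)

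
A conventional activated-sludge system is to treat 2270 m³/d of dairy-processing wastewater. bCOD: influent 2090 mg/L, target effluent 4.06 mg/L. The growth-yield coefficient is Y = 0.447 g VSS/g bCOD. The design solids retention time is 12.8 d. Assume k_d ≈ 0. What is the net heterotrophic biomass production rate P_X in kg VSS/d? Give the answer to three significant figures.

With endogenous decay neglected, the observed yield equals the true yield: Y_obs = Y = 0.447 g VSS/g bCOD.
Substrate removed = Q·(S₀ − S) = 2270 m³/d × (2090 − 4.06) g/m³ = 4.74×10^6 g/d = 4735 kg/d.
Biomass produced: P_X = Y_obs·Q·ΔS = 0.4470 × 4735 ≈ 2117 kg VSS/d.

P_X ≈ 2120 kg VSS/d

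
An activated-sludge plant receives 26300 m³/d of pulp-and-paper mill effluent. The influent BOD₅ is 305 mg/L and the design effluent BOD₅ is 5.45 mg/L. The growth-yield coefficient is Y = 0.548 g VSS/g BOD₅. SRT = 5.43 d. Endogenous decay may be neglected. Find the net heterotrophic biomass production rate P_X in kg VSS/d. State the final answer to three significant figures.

P_X ≈ 4320 kg VSS/d

Since k_d ≈ 0, Y_obs = Y = 0.548 g VSS/g BOD₅.
ΔS = 305 − 5.45 = 299.6 mg/L, so the substrate removal rate is 26300 × 299.6/1000 = 7878 kg BOD₅/d.
P_X = Y_obs · Q(S₀ − S) = 0.5480 × 7878 = 4317 kg VSS/d.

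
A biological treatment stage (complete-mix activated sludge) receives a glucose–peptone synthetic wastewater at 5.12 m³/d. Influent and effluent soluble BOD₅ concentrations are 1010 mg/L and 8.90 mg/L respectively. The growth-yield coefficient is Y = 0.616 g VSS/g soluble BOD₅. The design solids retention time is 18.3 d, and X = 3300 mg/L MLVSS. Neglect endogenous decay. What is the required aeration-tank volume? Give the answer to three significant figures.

V ≈ 17.5 m³

V·X = Y·Q·ΔS·θ_c gives V = 0.616 × 5.12 × (1010 − 8.90) × 18.3 / 3300 = 17.51 m³.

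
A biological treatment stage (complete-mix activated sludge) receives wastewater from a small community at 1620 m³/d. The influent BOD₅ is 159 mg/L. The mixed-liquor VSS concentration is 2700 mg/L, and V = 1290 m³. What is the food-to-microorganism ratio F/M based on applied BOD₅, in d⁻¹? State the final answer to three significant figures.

F/M ≈ 0.0740 d⁻¹

F/M = Q·S₀ / (V·X) = 1620 × 159 / (1290 × 2700) = 0.07395 g BOD₅·(g VSS·d)⁻¹.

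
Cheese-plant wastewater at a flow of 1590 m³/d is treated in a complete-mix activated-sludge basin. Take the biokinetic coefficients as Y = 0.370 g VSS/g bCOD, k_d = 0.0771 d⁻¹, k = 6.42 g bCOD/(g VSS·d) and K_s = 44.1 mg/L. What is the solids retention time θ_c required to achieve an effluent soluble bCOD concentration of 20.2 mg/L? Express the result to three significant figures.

At the target effluent, Y k S/(K_s+S) = 0.370×6.42×20.2/64.30 = 0.7462 d⁻¹.
θ_c = 1/(μ − k_d) = 1/(0.7462 − 0.0771) = 1/0.6691 = 1.494 d.

θ_c ≈ 1.49 d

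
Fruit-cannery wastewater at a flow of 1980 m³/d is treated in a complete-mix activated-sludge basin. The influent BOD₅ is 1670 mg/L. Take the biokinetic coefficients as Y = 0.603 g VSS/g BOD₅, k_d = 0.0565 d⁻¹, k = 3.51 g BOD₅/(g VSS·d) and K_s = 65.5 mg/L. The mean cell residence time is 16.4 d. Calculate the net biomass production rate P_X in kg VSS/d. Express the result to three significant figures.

P_X ≈ 1030 kg VSS/d

For a completely mixed reactor with recycle the Lawrence–McCarty relation gives S = K_s·(1 + k_d·θ_c) / [θ_c·(Y·k − k_d) − 1] = 65.5 × (1 + 0.0565 × 16.4) / [16.4 × (0.603 × 3.51 − 0.0565) − 1] = 126.2 / 32.78 = 3.849 mg/L.
The observed yield is Y_obs = Y/(1 + k_d·θ_c) = 0.603 / (1 + 0.0565 × 16.4) = 0.603 / 1.927 = 0.3130 g VSS per g BOD₅ removed.
Substrate removed = Q·(S₀ − S) = 1980 m³/d × (1670 − 3.85) g/m³ = 3.3×10^6 g/d = 3299 kg/d.
So the net sludge growth is P_X = 0.3130 × 3299 = 1033 kg VSS/d.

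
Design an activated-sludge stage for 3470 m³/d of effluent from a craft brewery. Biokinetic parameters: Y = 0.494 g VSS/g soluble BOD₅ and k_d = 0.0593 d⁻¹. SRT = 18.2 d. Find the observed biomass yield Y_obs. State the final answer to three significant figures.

Y_obs ≈ 0.238 g VSS/g soluble BOD₅

The observed yield is Y_obs = Y/(1 + k_d·θ_c) = 0.494 / (1 + 0.0593 × 18.2) = 0.494 / 2.079 = 0.2376 g VSS per g soluble BOD₅ removed.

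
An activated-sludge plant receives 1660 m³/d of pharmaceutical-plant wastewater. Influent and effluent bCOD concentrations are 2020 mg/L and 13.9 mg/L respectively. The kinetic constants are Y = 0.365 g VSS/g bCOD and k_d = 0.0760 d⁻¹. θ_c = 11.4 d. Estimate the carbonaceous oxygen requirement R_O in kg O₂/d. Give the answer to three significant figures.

Correct the yield for decay: Y_obs = Y/(1 + k_d θ_c) = 0.365 / (1 + 0.0760 × 11.4) = 0.365 / 1.866 = 0.1956.
ΔS = 2020 − 13.9 = 2006 mg/L, so the substrate removal rate is 1660 × 2006/1000 = 3330 kg bCOD/d.
Biomass synthesised: P_X = Y_obs × 3330 = 651.3 kg VSS/d.
Carbonaceous O₂ demand = substrate oxidised − cell-mass equivalent = 3330 − 1.42 × 651.3 = 2405 kg O₂/d.

R_O ≈ 2410 kg O₂/d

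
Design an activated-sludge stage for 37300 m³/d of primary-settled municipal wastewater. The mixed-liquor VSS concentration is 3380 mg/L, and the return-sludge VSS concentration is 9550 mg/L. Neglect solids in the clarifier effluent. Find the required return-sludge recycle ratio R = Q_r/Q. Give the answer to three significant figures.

R = Q_r/Q = X/(X_r − X) = 3380 / (9550 − 3380) = 0.5478.

R ≈ 0.548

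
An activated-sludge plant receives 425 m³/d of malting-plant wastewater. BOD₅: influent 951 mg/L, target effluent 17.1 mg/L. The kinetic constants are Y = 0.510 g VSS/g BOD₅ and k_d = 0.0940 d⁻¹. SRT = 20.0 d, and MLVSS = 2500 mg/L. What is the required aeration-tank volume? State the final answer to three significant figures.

From the SRT design equation V = Y Q (S₀−S) θ_c / [X (1 + k_d θ_c)] = 0.510 × 425 × (951 − 17.1) × 20.0 / [2500 × (1 + 0.0940 × 20.0)] = 4.05×10^6 / 7200 = 562.3 m³.

V ≈ 562 m³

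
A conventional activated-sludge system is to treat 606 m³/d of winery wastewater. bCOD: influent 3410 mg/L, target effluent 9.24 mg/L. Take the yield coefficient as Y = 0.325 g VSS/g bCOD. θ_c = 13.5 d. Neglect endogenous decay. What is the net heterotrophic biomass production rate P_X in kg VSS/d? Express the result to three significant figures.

P_X ≈ 670 kg VSS/d

Since k_d ≈ 0, Y_obs = Y = 0.325 g VSS/g bCOD.
ΔS = 3410 − 9.24 = 3401 mg/L, so the substrate removal rate is 606 × 3401/1000 = 2061 kg bCOD/d.
P_X = Y_obs · Q(S₀ − S) = 0.3250 × 2061 = 669.8 kg VSS/d.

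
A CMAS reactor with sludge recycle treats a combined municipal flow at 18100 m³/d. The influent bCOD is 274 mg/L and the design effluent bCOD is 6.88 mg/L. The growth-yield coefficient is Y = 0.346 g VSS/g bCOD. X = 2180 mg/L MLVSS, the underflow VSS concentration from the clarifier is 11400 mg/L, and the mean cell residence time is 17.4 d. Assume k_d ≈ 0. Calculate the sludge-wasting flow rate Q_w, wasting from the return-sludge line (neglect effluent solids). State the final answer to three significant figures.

Q_w ≈ 147 m³/d

With k_d = 0 the design equation reduces to V = Y Q (S₀−S) θ_c / X = 0.346 × 18100 × (274 − 6.88) × 17.4 / 2180 = 13352 m³.
Q_w = (V·X)/(θ_c X_r) = 13352 × 2180 / (17.4 × 11400) = 146.7 m³/d.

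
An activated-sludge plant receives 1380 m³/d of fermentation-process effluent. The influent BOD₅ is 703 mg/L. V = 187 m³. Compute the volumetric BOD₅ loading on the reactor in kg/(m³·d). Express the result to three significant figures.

Applied BOD₅ load per unit volume = Q·S₀/V = (1380 × 703/1000)/187.0 = 5.188 kg BOD₅·m⁻³·d⁻¹.

L_v ≈ 5.19 kg BOD₅/(m³·d)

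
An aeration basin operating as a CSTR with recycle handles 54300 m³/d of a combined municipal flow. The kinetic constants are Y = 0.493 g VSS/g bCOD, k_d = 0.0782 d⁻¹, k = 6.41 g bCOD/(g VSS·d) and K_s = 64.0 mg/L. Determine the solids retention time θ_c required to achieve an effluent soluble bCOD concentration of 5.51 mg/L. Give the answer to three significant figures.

At the target effluent, Y k S/(K_s+S) = 0.493×6.41×5.51/69.51 = 0.2505 d⁻¹.
1/θ_c = 0.2505 − 0.0782 = 0.1723 d⁻¹, so θ_c = 5.804 d.

θ_c ≈ 5.80 d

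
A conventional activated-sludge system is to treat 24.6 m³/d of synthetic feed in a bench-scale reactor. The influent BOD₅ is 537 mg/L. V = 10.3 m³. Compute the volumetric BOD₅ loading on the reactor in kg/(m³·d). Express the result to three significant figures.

L_v ≈ 1.28 kg BOD₅/(m³·d)

L_v = Q S₀ / V = 24.6 × 537 × 10⁻³ / 10.30 = 1.283 kg/(m³·d).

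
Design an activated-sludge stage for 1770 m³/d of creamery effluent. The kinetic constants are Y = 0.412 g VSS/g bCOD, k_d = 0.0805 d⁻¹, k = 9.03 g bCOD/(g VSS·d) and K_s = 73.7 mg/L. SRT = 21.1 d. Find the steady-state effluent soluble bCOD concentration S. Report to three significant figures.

Effluent substrate depends only on kinetics and SRT: S = K_s(1 + k_d θ_c) / [θ_c(Yk − k_d) − 1] = 73.7 × (1 + 0.0805 × 21.1) / [21.1 × (0.412 × 9.03 − 0.0805) − 1] = 198.9 / 75.80 = 2.624 mg/L.

S ≈ 2.62 mg/L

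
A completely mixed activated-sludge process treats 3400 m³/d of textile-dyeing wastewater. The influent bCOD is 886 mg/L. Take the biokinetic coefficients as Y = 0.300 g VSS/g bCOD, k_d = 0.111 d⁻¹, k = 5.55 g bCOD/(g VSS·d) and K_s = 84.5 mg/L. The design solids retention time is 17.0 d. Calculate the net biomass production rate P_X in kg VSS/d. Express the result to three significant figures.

For a completely mixed reactor with recycle the Lawrence–McCarty relation gives S = K_s·(1 + k_d·θ_c) / [θ_c·(Y·k − k_d) − 1] = 84.5 × (1 + 0.111 × 17.0) / [17.0 × (0.300 × 5.55 − 0.111) − 1] = 244.0 / 25.42 = 9.598 mg/L.
Correct the yield for decay: Y_obs = Y/(1 + k_d θ_c) = 0.300 / (1 + 0.111 × 17.0) = 0.300 / 2.887 = 0.1039.
Substrate removed = Q·(S₀ − S) = 3400 m³/d × (886 − 9.60) g/m³ = 2.98×10^6 g/d = 2980 kg/d.
Net biomass production P_X = Y_obs × Q·(S₀ − S) = 0.1039 × 2980 = 309.6 kg VSS/d.

P_X ≈ 310 kg VSS/d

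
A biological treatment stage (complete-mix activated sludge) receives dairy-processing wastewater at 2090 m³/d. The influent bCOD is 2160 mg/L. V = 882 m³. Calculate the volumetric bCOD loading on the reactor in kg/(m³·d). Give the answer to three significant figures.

L_v ≈ 5.12 kg bCOD/(m³·d)

Applied bCOD load per unit volume = Q·S₀/V = (2090 × 2160/1000)/882.0 = 5.118 kg bCOD·m⁻³·d⁻¹.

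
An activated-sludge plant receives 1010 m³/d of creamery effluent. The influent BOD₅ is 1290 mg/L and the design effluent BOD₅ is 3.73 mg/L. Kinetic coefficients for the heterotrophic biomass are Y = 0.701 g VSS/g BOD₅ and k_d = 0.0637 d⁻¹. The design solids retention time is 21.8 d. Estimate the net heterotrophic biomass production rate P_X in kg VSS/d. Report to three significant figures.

P_X ≈ 381 kg VSS/d

The observed yield is Y_obs = Y/(1 + k_d·θ_c) = 0.701 / (1 + 0.0637 × 21.8) = 0.701 / 2.389 = 0.2935 g VSS per g BOD₅ removed.
Substrate removed = Q·(S₀ − S) = 1010 m³/d × (1290 − 3.73) g/m³ = 1.3×10^6 g/d = 1299 kg/d.
Net biomass production P_X = Y_obs × Q·(S₀ − S) = 0.2935 × 1299 = 381.3 kg VSS/d.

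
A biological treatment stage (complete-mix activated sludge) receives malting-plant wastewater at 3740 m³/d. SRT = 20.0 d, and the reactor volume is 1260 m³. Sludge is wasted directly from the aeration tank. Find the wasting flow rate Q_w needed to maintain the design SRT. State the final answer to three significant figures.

Q_w ≈ 63.0 m³/d

For wasting at MLVSS concentration, Q_w = V/θ_c = 1260/20.0 = 63.00 m³/d.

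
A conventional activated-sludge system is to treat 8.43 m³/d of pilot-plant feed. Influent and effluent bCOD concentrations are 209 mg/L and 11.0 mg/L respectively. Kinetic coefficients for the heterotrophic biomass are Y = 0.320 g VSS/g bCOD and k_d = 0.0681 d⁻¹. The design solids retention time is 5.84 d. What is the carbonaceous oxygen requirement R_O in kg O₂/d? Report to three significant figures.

R_O ≈ 1.13 kg O₂/d

Correct the yield for decay: Y_obs = Y/(1 + k_d θ_c) = 0.320 / (1 + 0.0681 × 5.84) = 0.320 / 1.398 = 0.2289.
Substrate removed = Q·(S₀ − S) = 8.43 m³/d × (209 − 11.0) g/m³ = 1.67×10^3 g/d = 1.669 kg/d.
P_X = Y_obs·Q·(S₀ − S) = 0.2289 × 1.669 = 0.3821 kg VSS/d.
R_O = Q·(S₀ − S) − 1.42·P_X = 1.669 − 1.42 × 0.3821 = 1.126 kg O₂/d.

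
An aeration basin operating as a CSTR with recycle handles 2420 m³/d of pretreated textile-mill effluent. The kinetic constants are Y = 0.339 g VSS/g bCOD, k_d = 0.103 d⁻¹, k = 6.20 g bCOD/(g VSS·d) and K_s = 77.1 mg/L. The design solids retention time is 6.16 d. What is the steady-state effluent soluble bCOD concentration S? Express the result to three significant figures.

S ≈ 11.1 mg/L

Effluent substrate depends only on kinetics and SRT: S = K_s(1 + k_d θ_c) / [θ_c(Yk − k_d) − 1] = 77.1 × (1 + 0.103 × 6.16) / [6.16 × (0.339 × 6.20 − 0.103) − 1] = 126.0 / 11.31 = 11.14 mg/L.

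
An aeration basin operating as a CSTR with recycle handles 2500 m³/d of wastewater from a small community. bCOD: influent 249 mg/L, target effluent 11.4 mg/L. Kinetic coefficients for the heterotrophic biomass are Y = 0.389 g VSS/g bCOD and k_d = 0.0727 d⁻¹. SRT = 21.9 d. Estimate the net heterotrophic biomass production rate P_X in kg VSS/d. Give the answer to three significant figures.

Correct the yield for decay: Y_obs = Y/(1 + k_d θ_c) = 0.389 / (1 + 0.0727 × 21.9) = 0.389 / 2.592 = 0.1501.
Substrate removed = Q·(S₀ − S) = 2500 m³/d × (249 − 11.4) g/m³ = 5.94×10^5 g/d = 594.0 kg/d.
Biomass produced: P_X = Y_obs·Q·ΔS = 0.1501 × 594.0 ≈ 89.14 kg VSS/d.

P_X ≈ 89.1 kg VSS/d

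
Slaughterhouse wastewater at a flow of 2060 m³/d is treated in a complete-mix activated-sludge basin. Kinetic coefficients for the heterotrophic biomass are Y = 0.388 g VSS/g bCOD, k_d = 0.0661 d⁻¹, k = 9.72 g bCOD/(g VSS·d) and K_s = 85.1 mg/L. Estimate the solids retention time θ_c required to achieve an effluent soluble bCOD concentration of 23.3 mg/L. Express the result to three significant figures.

From 1/θ_c = Y·k·S/(K_s + S) − k_d: Y·k·S/(K_s+S) = 0.388 × 9.72 × 23.3 / (85.1 + 23.3) = 0.8106 d⁻¹.
1/θ_c = 0.8106 − 0.0661 = 0.7445 d⁻¹, so θ_c = 1.343 d.

θ_c ≈ 1.34 d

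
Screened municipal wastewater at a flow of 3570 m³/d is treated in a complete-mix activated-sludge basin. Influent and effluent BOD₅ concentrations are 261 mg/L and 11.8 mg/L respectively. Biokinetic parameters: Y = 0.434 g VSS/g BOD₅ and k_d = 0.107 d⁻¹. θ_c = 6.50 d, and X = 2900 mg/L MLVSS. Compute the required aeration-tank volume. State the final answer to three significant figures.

V ≈ 510 m³

Steady-state biomass mass balance: V·X·(1 + k_d·θ_c) = Y·Q·(S₀ − S)·θ_c, so V = 0.434 × 3570 × (261 − 11.8) × 6.50 / [2900 × (1 + 0.107 × 6.50)] = 2.51×10^6 / 4917 = 510.4 m³.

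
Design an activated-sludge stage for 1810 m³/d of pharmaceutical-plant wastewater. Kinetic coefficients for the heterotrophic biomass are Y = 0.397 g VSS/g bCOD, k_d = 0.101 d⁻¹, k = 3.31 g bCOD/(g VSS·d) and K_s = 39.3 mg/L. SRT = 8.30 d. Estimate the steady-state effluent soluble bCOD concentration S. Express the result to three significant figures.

Effluent substrate depends only on kinetics and SRT: S = K_s(1 + k_d θ_c) / [θ_c(Yk − k_d) − 1] = 39.3 × (1 + 0.101 × 8.30) / [8.30 × (0.397 × 3.31 − 0.101) − 1] = 72.25 / 9.068 = 7.967 mg/L.

S ≈ 7.97 mg/L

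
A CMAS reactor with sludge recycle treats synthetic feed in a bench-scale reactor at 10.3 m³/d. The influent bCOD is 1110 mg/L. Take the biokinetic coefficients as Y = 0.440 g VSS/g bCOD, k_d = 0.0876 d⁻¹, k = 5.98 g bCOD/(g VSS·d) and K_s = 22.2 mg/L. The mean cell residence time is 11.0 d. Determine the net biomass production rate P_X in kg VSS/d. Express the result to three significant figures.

P_X ≈ 2.56 kg VSS/d

Effluent substrate depends only on kinetics and SRT: S = K_s(1 + k_d θ_c) / [θ_c(Yk − k_d) − 1] = 22.2 × (1 + 0.0876 × 11.0) / [11.0 × (0.440 × 5.98 − 0.0876) − 1] = 43.59 / 26.98 = 1.616 mg/L.
Y_obs = Y / (1 + k_d θ_c) = 0.440 / (1 + 0.0876 × 11.0) = 0.440 / 1.964 = 0.2241.
Q·(S₀ − S) = 10.3 × (1110 − 1.62) × 10⁻³ = 11.42 kg/d removed.
So the net sludge growth is P_X = 0.2241 × 11.42 = 2.558 kg VSS/d.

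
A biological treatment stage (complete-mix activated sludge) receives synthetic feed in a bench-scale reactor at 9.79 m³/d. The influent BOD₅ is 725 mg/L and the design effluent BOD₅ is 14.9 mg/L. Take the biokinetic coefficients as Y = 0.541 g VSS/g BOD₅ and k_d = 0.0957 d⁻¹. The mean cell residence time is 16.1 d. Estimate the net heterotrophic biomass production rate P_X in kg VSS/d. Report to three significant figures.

P_X ≈ 1.48 kg VSS/d

The observed yield is Y_obs = Y/(1 + k_d·θ_c) = 0.541 / (1 + 0.0957 × 16.1) = 0.541 / 2.541 = 0.2129 g VSS per g BOD₅ removed.
Mass of BOD₅ removed per day: Q(S₀ − S) = 9.79 × 710.1 g/m³ = 6.952 kg/d.
So the net sludge growth is P_X = 0.2129 × 6.952 = 1.480 kg VSS/d.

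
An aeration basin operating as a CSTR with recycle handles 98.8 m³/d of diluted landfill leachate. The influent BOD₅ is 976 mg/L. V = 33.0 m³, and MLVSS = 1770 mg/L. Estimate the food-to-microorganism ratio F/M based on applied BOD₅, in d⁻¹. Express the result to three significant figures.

F/M = Q·S₀ / (V·X) = 98.8 × 976 / (33.00 × 1770) = 1.651 g BOD₅·(g VSS·d)⁻¹.

F/M ≈ 1.65 d⁻¹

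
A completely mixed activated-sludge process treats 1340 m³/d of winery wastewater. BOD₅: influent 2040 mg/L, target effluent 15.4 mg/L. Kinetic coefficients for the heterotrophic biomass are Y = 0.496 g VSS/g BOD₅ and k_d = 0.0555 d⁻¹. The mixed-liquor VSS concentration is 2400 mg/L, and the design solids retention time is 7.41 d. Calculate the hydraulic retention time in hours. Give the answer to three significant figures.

Steady-state biomass mass balance: V·X·(1 + k_d·θ_c) = Y·Q·(S₀ − S)·θ_c, so V = 0.496 × 1340 × (2040 − 15.4) × 7.41 / [2400 × (1 + 0.0555 × 7.41)] = 9.97×10^6 / 3387 = 2944 m³.
Hydraulic retention time τ = V/Q = 2944 / 1340 = 2.197 d = 52.73 h.

τ ≈ 52.7 h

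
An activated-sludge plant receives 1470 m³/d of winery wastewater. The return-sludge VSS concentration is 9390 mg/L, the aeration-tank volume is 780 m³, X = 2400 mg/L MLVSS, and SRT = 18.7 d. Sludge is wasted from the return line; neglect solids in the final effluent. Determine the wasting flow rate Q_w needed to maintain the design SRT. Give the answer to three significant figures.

Q_w ≈ 10.7 m³/d

Wasting from the return line (neglecting effluent solids): Q_w = V·X / (θ_c·X_r) = 780.0 × 2400 / (18.7 × 9390) = 10.66 m³/d.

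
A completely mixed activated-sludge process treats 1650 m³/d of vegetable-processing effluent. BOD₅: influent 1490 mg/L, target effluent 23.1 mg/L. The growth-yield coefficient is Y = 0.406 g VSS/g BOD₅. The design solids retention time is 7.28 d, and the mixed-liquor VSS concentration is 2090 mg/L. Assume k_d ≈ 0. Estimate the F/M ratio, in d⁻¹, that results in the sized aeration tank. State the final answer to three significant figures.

F/M ≈ 0.344 d⁻¹

Biomass mass balance (decay neglected): V·X = Y·Q·(S₀ − S)·θ_c, so V = 0.406 × 1650 × (1490 − 23.1) × 7.28 / 2090 = 3423 m³.
F/M = Q·S₀ / (V·X) = 1650 × 1490 / (3423 × 2090) = 0.3437 g BOD₅·(g VSS·d)⁻¹.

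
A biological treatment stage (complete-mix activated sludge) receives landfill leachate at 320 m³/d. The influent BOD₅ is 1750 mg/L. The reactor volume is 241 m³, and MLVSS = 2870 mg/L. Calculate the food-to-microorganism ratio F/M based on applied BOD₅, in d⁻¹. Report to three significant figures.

F/M = applied load / biomass = Q·S₀/(V·X) = 320 × 1750 / (241.0 × 2870) = 0.8096 d⁻¹.

F/M ≈ 0.810 d⁻¹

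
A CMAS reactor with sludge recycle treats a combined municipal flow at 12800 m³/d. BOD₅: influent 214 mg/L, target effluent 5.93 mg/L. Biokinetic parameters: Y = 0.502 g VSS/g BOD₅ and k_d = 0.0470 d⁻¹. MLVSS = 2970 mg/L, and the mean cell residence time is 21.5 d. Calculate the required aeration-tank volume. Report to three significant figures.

From the SRT design equation V = Y Q (S₀−S) θ_c / [X (1 + k_d θ_c)] = 0.502 × 12800 × (214 − 5.93) × 21.5 / [2970 × (1 + 0.0470 × 21.5)] = 2.87×10^7 / 5971 = 4814 m³.

V ≈ 4810 m³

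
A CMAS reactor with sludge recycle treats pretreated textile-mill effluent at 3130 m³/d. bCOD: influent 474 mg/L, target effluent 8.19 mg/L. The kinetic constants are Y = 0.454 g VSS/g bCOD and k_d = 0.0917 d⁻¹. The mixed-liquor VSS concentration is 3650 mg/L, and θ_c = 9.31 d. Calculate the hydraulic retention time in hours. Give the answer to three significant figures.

τ ≈ 6.98 h

Steady-state biomass mass balance: V·X·(1 + k_d·θ_c) = Y·Q·(S₀ − S)·θ_c, so V = 0.454 × 3130 × (474 − 8.19) × 9.31 / [3650 × (1 + 0.0917 × 9.31)] = 6.16×10^6 / 6766 = 910.8 m³.
τ = V/Q = 910.8/3130 = 0.2910 d, or 6.984 h.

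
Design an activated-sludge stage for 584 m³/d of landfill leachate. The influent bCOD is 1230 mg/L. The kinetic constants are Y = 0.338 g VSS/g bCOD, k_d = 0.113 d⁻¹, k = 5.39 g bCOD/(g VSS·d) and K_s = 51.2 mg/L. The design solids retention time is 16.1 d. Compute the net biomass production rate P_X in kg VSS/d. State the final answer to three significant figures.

Effluent substrate depends only on kinetics and SRT: S = K_s(1 + k_d θ_c) / [θ_c(Yk − k_d) − 1] = 51.2 × (1 + 0.113 × 16.1) / [16.1 × (0.338 × 5.39 − 0.113) − 1] = 144.3 / 26.51 = 5.445 mg/L.
Correct the yield for decay: Y_obs = Y/(1 + k_d θ_c) = 0.338 / (1 + 0.113 × 16.1) = 0.338 / 2.819 = 0.1199.
Substrate removed = Q·(S₀ − S) = 584 m³/d × (1230 − 5.44) g/m³ = 7.15×10^5 g/d = 715.1 kg/d.
Net biomass production P_X = Y_obs × Q·(S₀ − S) = 0.1199 × 715.1 = 85.74 kg VSS/d.

P_X ≈ 85.7 kg VSS/d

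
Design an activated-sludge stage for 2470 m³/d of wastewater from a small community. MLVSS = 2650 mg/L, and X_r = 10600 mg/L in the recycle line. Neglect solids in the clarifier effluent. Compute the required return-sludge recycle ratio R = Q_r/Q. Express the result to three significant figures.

R = Q_r/Q = X/(X_r − X) = 2650 / (10600 − 2650) = 0.3333.

R ≈ 0.333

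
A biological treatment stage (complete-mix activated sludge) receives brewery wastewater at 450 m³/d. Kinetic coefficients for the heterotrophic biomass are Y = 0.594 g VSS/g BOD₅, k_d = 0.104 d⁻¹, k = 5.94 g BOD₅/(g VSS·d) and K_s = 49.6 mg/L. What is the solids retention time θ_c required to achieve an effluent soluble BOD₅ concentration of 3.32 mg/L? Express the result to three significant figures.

θ_c ≈ 8.52 d

From 1/θ_c = Y·k·S/(K_s + S) − k_d: Y·k·S/(K_s+S) = 0.594 × 5.94 × 3.32 / (49.6 + 3.32) = 0.2214 d⁻¹.
θ_c = 1/(μ − k_d) = 1/(0.2214 − 0.104) = 1/0.1174 = 8.521 d.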